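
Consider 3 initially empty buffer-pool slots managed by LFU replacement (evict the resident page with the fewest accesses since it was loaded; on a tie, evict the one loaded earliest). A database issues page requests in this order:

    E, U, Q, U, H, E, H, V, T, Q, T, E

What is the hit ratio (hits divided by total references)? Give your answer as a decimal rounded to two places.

0.17

E: fault, frames (E)
U: fault, frames (E U)
Q: fault, frames (E U Q)
U: hit
H: fault, evict E, frames (U Q H)
E: fault, evict Q, frames (U H E)
H: hit
V: fault, evict E, frames (U H V)
T: fault, evict V, frames (U H T)
Q: fault, evict T, frames (U H Q)
T: fault, evict Q, frames (U H T)
E: fault, evict T, frames (U H E)
Hits: 2 of 12 references → 2/12 = 0.1667.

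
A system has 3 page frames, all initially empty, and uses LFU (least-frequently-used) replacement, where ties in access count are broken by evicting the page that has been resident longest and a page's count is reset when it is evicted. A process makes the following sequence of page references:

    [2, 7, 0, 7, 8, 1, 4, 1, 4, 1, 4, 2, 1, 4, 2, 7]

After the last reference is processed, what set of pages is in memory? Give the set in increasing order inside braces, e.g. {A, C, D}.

{1, 4, 7}

2: fault, frames [2]
7: fault, frames [2, 7]
0: fault, frames [2, 7, 0]
7: hit
8: fault, evict 2, frames [7, 0, 8]
1: fault, evict 0, frames [7, 8, 1]
4: fault, evict 8, frames [7, 1, 4]
1: hit
4: hit
1: hit
4: hit
2: fault, evict 7, frames [1, 4, 2]
1: hit
4: hit
2: hit
7: fault, evict 2, frames [1, 4, 7]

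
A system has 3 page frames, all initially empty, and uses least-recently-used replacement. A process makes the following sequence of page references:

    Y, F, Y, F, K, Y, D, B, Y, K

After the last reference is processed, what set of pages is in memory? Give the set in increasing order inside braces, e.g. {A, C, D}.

{B, K, Y}

Y → miss, frames {Y}
F → miss, frames {Y,F}
Y → hit
F → hit
K → miss, frames {Y,F,K}
Y → hit
D → miss, evict F, frames {K,Y,D}
B → miss, evict K, frames {Y,D,B}
Y → hit
K → miss, evict D, frames {B,Y,K}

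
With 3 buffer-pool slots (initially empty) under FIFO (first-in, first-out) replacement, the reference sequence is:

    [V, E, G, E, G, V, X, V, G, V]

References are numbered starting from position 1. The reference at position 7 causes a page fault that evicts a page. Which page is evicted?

pos 1: V: miss, frames {V}
pos 2: E: miss, frames {V,E}
pos 3: G: miss, frames {V,E,G}
pos 4: E: hit
pos 5: G: hit
pos 6: V: hit
pos 7: X: miss, evict V, frames {E,G,X}
At position 7, page V is evicted.

V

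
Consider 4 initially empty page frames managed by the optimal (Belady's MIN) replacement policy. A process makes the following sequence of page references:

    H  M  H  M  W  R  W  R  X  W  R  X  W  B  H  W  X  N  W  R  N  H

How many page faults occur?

H → fault, frames [H]
M → fault, frames [H, M]
H → hit
M → hit
W → fault, frames [H, M, W]
R → fault, frames [H, M, W, R]
W → hit
R → hit
X → fault, evict M, frames [H, W, R, X]
W → hit
R → hit
X → hit
W → hit
B → fault, evict R, frames [H, W, X, B]
H → hit
W → hit
X → hit
N → fault, evict B, frames [H, W, X, N]
W → hit
R → fault, evict X, frames [H, W, N, R]
N → hit
H → hit
Page faults: 8.

8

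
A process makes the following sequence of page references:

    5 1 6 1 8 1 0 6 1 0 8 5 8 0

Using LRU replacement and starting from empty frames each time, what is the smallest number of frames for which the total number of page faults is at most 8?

f=1: 14 faults
f=2: 11 faults
f=3: 8 faults
f=4: 6 faults
f=5: 5 faults
Smallest f with faults ≤ 8 is 3.

3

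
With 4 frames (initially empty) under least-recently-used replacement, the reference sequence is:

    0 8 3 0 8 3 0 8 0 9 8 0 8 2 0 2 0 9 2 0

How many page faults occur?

0: miss, frames {0}
8: miss, frames {0,8}
3: miss, frames {0,8,3}
0: hit
8: hit
3: hit
0: hit
8: hit
0: hit
9: miss, frames {3,8,0,9}
8: hit
0: hit
8: hit
2: miss, evict 3, frames {9,0,8,2}
0: hit
2: hit
0: hit
9: hit
2: hit
0: hit
Page faults: 5.

5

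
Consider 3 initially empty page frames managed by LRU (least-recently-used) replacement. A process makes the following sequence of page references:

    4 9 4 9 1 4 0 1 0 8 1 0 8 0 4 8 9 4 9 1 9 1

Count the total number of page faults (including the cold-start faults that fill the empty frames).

4 -> miss, frames (4)
9 -> miss, frames (4 9)
4 -> hit
9 -> hit
1 -> miss, frames (4 9 1)
4 -> hit
0 -> miss, evict 9, frames (1 4 0)
1 -> hit
0 -> hit
8 -> miss, evict 4, frames (1 0 8)
1 -> hit
0 -> hit
8 -> hit
0 -> hit
4 -> miss, evict 1, frames (8 0 4)
8 -> hit
9 -> miss, evict 0, frames (4 8 9)
4 -> hit
9 -> hit
1 -> miss, evict 8, frames (4 9 1)
9 -> hit
1 -> hit
Page faults: 8.

8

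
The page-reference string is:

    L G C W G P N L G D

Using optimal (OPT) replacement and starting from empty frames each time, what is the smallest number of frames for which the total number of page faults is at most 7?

3

f=1: 10 faults
f=2: 8 faults
f=3: 7 faults
f=4: 7 faults
f=5: 7 faults
f=6: 7 faults
f=7: 7 faults
Smallest f with faults ≤ 7 is 3.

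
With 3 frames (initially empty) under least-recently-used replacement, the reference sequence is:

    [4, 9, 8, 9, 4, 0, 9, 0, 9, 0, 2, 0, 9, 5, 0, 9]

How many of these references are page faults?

4: fault, frames [4]
9: fault, frames [4, 9]
8: fault, frames [4, 9, 8]
9: hit
4: hit
0: fault, evict 8, frames [9, 4, 0]
9: hit
0: hit
9: hit
0: hit
2: fault, evict 4, frames [9, 0, 2]
0: hit
9: hit
5: fault, evict 2, frames [0, 9, 5]
0: hit
9: hit
Page faults: 6.

6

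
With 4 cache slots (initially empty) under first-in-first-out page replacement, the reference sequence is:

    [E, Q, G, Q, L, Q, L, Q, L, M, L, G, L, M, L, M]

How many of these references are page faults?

5

E → fault, frames {E}
Q → fault, frames {E,Q}
G → fault, frames {E,Q,G}
Q → hit
L → fault, frames {E,Q,G,L}
Q → hit
L → hit
Q → hit
L → hit
M → fault, evict E, frames {Q,G,L,M}
L → hit
G → hit
L → hit
M → hit
L → hit
M → hit
Page faults: 5.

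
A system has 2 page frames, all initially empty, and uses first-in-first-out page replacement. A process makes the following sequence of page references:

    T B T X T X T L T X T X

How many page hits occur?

5

T: fault, frames (T)
B: fault, frames (T B)
T: hit
X: fault, evict T, frames (B X)
T: fault, evict B, frames (X T)
X: hit
T: hit
L: fault, evict X, frames (T L)
T: hit
X: fault, evict T, frames (L X)
T: fault, evict L, frames (X T)
X: hit
Hits: 5.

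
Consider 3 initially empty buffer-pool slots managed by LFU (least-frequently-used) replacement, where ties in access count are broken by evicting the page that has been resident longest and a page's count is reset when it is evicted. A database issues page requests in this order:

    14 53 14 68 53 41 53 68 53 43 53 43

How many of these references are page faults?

14: miss, frames [14]
53: miss, frames [14, 53]
14: hit
68: miss, frames [14, 53, 68]
53: hit
41: miss, evict 68, frames [14, 53, 41]
53: hit
68: miss, evict 41, frames [14, 53, 68]
53: hit
43: miss, evict 68, frames [14, 53, 43]
53: hit
43: hit
Page faults: 6.

6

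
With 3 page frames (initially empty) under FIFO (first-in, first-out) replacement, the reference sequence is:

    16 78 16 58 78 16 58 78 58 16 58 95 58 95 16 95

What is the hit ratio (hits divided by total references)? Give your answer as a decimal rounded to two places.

0.69

16 → fault, frames [16]
78 → fault, frames [16, 78]
16 → hit
58 → fault, frames [16, 78, 58]
78 → hit
16 → hit
58 → hit
78 → hit
58 → hit
16 → hit
58 → hit
95 → fault, evict 16, frames [78, 58, 95]
58 → hit
95 → hit
16 → fault, evict 78, frames [58, 95, 16]
95 → hit
Hits: 11 of 16 references → 11/16 = 0.6875.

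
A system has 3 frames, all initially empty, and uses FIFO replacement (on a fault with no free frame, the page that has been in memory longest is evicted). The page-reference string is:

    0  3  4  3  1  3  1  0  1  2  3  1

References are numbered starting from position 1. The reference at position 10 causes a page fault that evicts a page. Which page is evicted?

4

pos 1: 0 -> miss, frames [0]
pos 2: 3 -> miss, frames [0, 3]
pos 3: 4 -> miss, frames [0, 3, 4]
pos 4: 3 -> hit
pos 5: 1 -> miss, evict 0, frames [3, 4, 1]
pos 6: 3 -> hit
pos 7: 1 -> hit
pos 8: 0 -> miss, evict 3, frames [4, 1, 0]
pos 9: 1 -> hit
pos 10: 2 -> miss, evict 4, frames [1, 0, 2]
At position 10, page 4 is evicted.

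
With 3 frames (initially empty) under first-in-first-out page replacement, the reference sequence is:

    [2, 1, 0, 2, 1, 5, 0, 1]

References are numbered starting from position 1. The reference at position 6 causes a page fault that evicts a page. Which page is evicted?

pos 1: 2 -> fault, frames [2]
pos 2: 1 -> fault, frames [2, 1]
pos 3: 0 -> fault, frames [2, 1, 0]
pos 4: 2 -> hit
pos 5: 1 -> hit
pos 6: 5 -> fault, evict 2, frames [1, 0, 5]
At position 6, page 2 is evicted.

2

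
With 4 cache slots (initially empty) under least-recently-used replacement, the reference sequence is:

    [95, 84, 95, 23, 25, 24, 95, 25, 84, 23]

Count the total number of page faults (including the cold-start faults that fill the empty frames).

7

95 → miss, frames {95}
84 → miss, frames {95,84}
95 → hit
23 → miss, frames {84,95,23}
25 → miss, frames {84,95,23,25}
24 → miss, evict 84, frames {95,23,25,24}
95 → hit
25 → hit
84 → miss, evict 23, frames {24,95,25,84}
23 → miss, evict 24, frames {95,25,84,23}
Page faults: 7.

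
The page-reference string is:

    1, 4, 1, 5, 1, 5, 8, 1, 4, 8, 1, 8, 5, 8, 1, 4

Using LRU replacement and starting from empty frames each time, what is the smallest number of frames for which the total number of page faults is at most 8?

3

f=1: 16 faults
f=2: 11 faults
f=3: 7 faults
f=4: 4 faults
Smallest f with faults ≤ 8 is 3.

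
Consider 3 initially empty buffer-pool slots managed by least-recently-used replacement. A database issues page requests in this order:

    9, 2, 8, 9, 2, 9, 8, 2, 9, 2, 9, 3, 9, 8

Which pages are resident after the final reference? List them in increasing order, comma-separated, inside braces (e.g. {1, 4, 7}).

9 → miss, frames {9}
2 → miss, frames {9,2}
8 → miss, frames {9,2,8}
9 → hit
2 → hit
9 → hit
8 → hit
2 → hit
9 → hit
2 → hit
9 → hit
3 → miss, evict 8, frames {2,9,3}
9 → hit
8 → miss, evict 2, frames {3,9,8}

{3, 8, 9}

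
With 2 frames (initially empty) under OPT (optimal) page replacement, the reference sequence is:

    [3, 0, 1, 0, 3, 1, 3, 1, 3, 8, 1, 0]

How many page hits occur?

3 -> miss, frames {3}
0 -> miss, frames {3,0}
1 -> miss, evict 3, frames {0,1}
0 -> hit
3 -> miss, evict 0, frames {1,3}
1 -> hit
3 -> hit
1 -> hit
3 -> hit
8 -> miss, evict 3, frames {1,8}
1 -> hit
0 -> miss, evict 8, frames {1,0}
Hits: 6.

6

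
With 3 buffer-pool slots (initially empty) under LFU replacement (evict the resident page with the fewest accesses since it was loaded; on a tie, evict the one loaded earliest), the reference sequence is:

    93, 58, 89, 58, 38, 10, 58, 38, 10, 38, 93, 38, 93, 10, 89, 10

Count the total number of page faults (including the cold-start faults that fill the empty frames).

9

93: miss, frames {93}
58: miss, frames {93,58}
89: miss, frames {93,58,89}
58: hit
38: miss, evict 93, frames {58,89,38}
10: miss, evict 89, frames {58,38,10}
58: hit
38: hit
10: hit
38: hit
93: miss, evict 10, frames {58,38,93}
38: hit
93: hit
10: miss, evict 93, frames {58,38,10}
89: miss, evict 10, frames {58,38,89}
10: miss, evict 89, frames {58,38,10}
Page faults: 9.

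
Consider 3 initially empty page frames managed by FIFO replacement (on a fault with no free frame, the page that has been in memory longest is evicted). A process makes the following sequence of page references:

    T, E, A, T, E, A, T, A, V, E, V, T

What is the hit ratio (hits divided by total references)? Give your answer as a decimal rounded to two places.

T -> fault, frames {T}
E -> fault, frames {T,E}
A -> fault, frames {T,E,A}
T -> hit
E -> hit
A -> hit
T -> hit
A -> hit
V -> fault, evict T, frames {E,A,V}
E -> hit
V -> hit
T -> fault, evict E, frames {A,V,T}
Hits: 7 of 12 references → 7/12 = 0.5833.

0.58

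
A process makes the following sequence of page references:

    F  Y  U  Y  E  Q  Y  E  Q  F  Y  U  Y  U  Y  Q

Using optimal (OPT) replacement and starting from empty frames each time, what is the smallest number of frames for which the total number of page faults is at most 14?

f=1: 16 faults
f=2: 10 faults
f=3: 7 faults
f=4: 6 faults
f=5: 5 faults
Smallest f with faults ≤ 14 is 2.

2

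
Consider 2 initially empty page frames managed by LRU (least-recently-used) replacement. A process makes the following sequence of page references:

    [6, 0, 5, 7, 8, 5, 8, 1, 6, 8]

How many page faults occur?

9

6 -> miss, frames [6]
0 -> miss, frames [6, 0]
5 -> miss, evict 6, frames [0, 5]
7 -> miss, evict 0, frames [5, 7]
8 -> miss, evict 5, frames [7, 8]
5 -> miss, evict 7, frames [8, 5]
8 -> hit
1 -> miss, evict 5, frames [8, 1]
6 -> miss, evict 8, frames [1, 6]
8 -> miss, evict 1, frames [6, 8]
Page faults: 9.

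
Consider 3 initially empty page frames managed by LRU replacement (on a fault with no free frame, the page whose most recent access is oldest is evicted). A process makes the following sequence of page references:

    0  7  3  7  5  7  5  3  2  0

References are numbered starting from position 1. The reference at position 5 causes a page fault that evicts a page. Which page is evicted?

0

pos 1: 0: fault, frames [0]
pos 2: 7: fault, frames [0, 7]
pos 3: 3: fault, frames [0, 7, 3]
pos 4: 7: hit
pos 5: 5: fault, evict 0, frames [3, 7, 5]
At position 5, page 0 is evicted.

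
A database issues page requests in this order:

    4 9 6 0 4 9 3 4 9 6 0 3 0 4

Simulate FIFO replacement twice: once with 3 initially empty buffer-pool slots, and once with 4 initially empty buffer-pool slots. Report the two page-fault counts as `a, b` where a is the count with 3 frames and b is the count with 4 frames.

3 frames: F F F F F F F . . F F . . F → 10 faults.
4 frames: F F F F . . F F F F F F . F → 11 faults.
11 > 10: adding a frame increased faults — Belady's anomaly.

10, 11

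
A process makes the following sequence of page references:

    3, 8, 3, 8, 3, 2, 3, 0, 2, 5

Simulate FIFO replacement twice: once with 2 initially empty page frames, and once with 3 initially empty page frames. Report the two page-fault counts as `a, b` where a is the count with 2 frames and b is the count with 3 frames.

2 frames: F F . . . F F F F F → 7 faults.
3 frames: F F . . . F . F . F → 5 faults.
5 < 7: adding a frame reduced faults, as is typical.

7, 5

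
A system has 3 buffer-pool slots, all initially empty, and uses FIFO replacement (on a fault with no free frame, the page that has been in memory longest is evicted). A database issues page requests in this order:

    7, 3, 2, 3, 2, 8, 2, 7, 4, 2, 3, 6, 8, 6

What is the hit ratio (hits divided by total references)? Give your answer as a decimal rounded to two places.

0.29

7 → fault, frames {7}
3 → fault, frames {7,3}
2 → fault, frames {7,3,2}
3 → hit
2 → hit
8 → fault, evict 7, frames {3,2,8}
2 → hit
7 → fault, evict 3, frames {2,8,7}
4 → fault, evict 2, frames {8,7,4}
2 → fault, evict 8, frames {7,4,2}
3 → fault, evict 7, frames {4,2,3}
6 → fault, evict 4, frames {2,3,6}
8 → fault, evict 2, frames {3,6,8}
6 → hit
Hits: 4 of 14 references → 4/14 = 0.2857.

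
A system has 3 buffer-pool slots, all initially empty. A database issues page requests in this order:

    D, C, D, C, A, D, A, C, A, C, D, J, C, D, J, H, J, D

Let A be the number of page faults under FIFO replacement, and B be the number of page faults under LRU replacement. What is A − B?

1

Under FIFO: F F . . F . . . . . . F . F . F . . → 6 faults.
Under LRU: F F . . F . . . . . . F . . . F . . → 5 faults.
A − B = 6 − 5 = 1.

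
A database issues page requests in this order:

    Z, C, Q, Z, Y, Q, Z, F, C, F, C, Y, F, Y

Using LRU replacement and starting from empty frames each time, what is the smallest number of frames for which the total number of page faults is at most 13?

2

f=1: 14 faults
f=2: 11 faults
f=3: 7 faults
f=4: 7 faults
f=5: 5 faults
Smallest f with faults ≤ 13 is 2.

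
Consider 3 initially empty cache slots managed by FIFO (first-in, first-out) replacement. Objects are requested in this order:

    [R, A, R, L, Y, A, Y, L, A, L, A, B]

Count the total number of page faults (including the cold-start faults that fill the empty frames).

5

R -> miss, frames {R}
A -> miss, frames {R,A}
R -> hit
L -> miss, frames {R,A,L}
Y -> miss, evict R, frames {A,L,Y}
A -> hit
Y -> hit
L -> hit
A -> hit
L -> hit
A -> hit
B -> miss, evict A, frames {L,Y,B}
Page faults: 5.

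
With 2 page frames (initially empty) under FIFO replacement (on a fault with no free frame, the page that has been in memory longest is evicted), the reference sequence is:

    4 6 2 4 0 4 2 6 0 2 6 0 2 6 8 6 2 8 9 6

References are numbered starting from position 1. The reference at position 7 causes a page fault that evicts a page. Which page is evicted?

pos 1: 4 -> miss, frames (4)
pos 2: 6 -> miss, frames (4 6)
pos 3: 2 -> miss, evict 4, frames (6 2)
pos 4: 4 -> miss, evict 6, frames (2 4)
pos 5: 0 -> miss, evict 2, frames (4 0)
pos 6: 4 -> hit
pos 7: 2 -> miss, evict 4, frames (0 2)
At position 7, page 4 is evicted.

4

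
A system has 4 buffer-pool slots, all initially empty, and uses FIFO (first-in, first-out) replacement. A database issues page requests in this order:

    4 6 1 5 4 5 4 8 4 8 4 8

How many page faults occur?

6

4: miss, frames {4}
6: miss, frames {4,6}
1: miss, frames {4,6,1}
5: miss, frames {4,6,1,5}
4: hit
5: hit
4: hit
8: miss, evict 4, frames {6,1,5,8}
4: miss, evict 6, frames {1,5,8,4}
8: hit
4: hit
8: hit
Page faults: 6.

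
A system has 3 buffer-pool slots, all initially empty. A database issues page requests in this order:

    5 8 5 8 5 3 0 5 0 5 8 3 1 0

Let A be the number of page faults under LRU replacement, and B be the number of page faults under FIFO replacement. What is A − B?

-1

Under LRU: F F . . . F F . . . F F F F → 8 faults.
Under FIFO: F F . . . F F F . . F F F F → 9 faults.
A − B = 8 − 9 = -1.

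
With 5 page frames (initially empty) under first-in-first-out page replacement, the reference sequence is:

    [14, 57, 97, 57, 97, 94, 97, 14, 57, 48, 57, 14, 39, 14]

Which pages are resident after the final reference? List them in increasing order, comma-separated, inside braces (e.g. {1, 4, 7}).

14 -> miss, frames (14)
57 -> miss, frames (14 57)
97 -> miss, frames (14 57 97)
57 -> hit
97 -> hit
94 -> miss, frames (14 57 97 94)
97 -> hit
14 -> hit
57 -> hit
48 -> miss, frames (14 57 97 94 48)
57 -> hit
14 -> hit
39 -> miss, evict 14, frames (57 97 94 48 39)
14 -> miss, evict 57, frames (97 94 48 39 14)

{14, 39, 48, 94, 97}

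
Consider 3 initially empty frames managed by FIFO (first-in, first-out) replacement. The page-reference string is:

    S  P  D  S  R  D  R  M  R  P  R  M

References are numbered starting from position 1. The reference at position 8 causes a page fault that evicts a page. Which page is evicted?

pos 1: S -> miss, frames {S}
pos 2: P -> miss, frames {S,P}
pos 3: D -> miss, frames {S,P,D}
pos 4: S -> hit
pos 5: R -> miss, evict S, frames {P,D,R}
pos 6: D -> hit
pos 7: R -> hit
pos 8: M -> miss, evict P, frames {D,R,M}
At position 8, page P is evicted.

P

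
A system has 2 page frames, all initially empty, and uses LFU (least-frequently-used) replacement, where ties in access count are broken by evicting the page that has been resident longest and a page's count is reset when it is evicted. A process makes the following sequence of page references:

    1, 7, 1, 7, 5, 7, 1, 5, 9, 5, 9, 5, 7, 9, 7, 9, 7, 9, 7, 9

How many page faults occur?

10

1 -> fault, frames {1}
7 -> fault, frames {1,7}
1 -> hit
7 -> hit
5 -> fault, evict 1, frames {7,5}
7 -> hit
1 -> fault, evict 5, frames {7,1}
5 -> fault, evict 1, frames {7,5}
9 -> fault, evict 5, frames {7,9}
5 -> fault, evict 9, frames {7,5}
9 -> fault, evict 5, frames {7,9}
5 -> fault, evict 9, frames {7,5}
7 -> hit
9 -> fault, evict 5, frames {7,9}
7 -> hit
9 -> hit
7 -> hit
9 -> hit
7 -> hit
9 -> hit
Page faults: 10.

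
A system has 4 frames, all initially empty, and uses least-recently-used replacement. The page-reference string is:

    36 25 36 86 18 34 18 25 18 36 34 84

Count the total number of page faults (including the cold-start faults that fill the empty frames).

36: fault, frames {36}
25: fault, frames {36,25}
36: hit
86: fault, frames {25,36,86}
18: fault, frames {25,36,86,18}
34: fault, evict 25, frames {36,86,18,34}
18: hit
25: fault, evict 36, frames {86,34,18,25}
18: hit
36: fault, evict 86, frames {34,25,18,36}
34: hit
84: fault, evict 25, frames {18,36,34,84}
Page faults: 8.

8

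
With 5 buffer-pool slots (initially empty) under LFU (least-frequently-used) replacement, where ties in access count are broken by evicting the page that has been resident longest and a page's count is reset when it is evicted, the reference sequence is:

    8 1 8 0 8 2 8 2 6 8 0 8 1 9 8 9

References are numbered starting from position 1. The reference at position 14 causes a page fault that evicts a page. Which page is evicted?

6

pos 1: 8 → miss, frames [8]
pos 2: 1 → miss, frames [8, 1]
pos 3: 8 → hit
pos 4: 0 → miss, frames [8, 1, 0]
pos 5: 8 → hit
pos 6: 2 → miss, frames [8, 1, 0, 2]
pos 7: 8 → hit
pos 8: 2 → hit
pos 9: 6 → miss, frames [8, 1, 0, 2, 6]
pos 10: 8 → hit
pos 11: 0 → hit
pos 12: 8 → hit
pos 13: 1 → hit
pos 14: 9 → miss, evict 6, frames [8, 1, 0, 2, 9]
At position 14, page 6 is evicted.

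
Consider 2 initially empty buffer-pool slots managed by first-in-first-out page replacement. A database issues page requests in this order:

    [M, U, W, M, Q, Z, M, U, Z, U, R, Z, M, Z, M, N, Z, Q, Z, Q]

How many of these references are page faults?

15

M → miss, frames (M)
U → miss, frames (M U)
W → miss, evict M, frames (U W)
M → miss, evict U, frames (W M)
Q → miss, evict W, frames (M Q)
Z → miss, evict M, frames (Q Z)
M → miss, evict Q, frames (Z M)
U → miss, evict Z, frames (M U)
Z → miss, evict M, frames (U Z)
U → hit
R → miss, evict U, frames (Z R)
Z → hit
M → miss, evict Z, frames (R M)
Z → miss, evict R, frames (M Z)
M → hit
N → miss, evict M, frames (Z N)
Z → hit
Q → miss, evict Z, frames (N Q)
Z → miss, evict N, frames (Q Z)
Q → hit
Page faults: 15.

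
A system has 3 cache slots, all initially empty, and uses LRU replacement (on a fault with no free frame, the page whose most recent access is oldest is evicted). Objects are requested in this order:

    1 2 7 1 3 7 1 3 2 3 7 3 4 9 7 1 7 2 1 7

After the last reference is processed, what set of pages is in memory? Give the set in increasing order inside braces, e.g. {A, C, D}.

1 -> fault, frames [1]
2 -> fault, frames [1, 2]
7 -> fault, frames [1, 2, 7]
1 -> hit
3 -> fault, evict 2, frames [7, 1, 3]
7 -> hit
1 -> hit
3 -> hit
2 -> fault, evict 7, frames [1, 3, 2]
3 -> hit
7 -> fault, evict 1, frames [2, 3, 7]
3 -> hit
4 -> fault, evict 2, frames [7, 3, 4]
9 -> fault, evict 7, frames [3, 4, 9]
7 -> fault, evict 3, frames [4, 9, 7]
1 -> fault, evict 4, frames [9, 7, 1]
7 -> hit
2 -> fault, evict 9, frames [1, 7, 2]
1 -> hit
7 -> hit

{1, 2, 7}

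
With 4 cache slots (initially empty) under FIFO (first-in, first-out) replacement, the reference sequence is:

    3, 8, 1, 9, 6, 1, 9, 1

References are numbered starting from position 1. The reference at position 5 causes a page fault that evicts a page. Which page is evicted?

3

pos 1: 3 -> fault, frames [3]
pos 2: 8 -> fault, frames [3, 8]
pos 3: 1 -> fault, frames [3, 8, 1]
pos 4: 9 -> fault, frames [3, 8, 1, 9]
pos 5: 6 -> fault, evict 3, frames [8, 1, 9, 6]
At position 5, page 3 is evicted.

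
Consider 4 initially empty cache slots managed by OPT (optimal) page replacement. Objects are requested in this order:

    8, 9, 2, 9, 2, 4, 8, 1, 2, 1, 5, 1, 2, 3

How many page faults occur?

8 → miss, frames (8)
9 → miss, frames (8 9)
2 → miss, frames (8 9 2)
9 → hit
2 → hit
4 → miss, frames (8 9 2 4)
8 → hit
1 → miss, evict 4, frames (8 9 2 1)
2 → hit
1 → hit
5 → miss, evict 9, frames (8 2 1 5)
1 → hit
2 → hit
3 → miss, evict 5, frames (8 2 1 3)
Page faults: 7.

7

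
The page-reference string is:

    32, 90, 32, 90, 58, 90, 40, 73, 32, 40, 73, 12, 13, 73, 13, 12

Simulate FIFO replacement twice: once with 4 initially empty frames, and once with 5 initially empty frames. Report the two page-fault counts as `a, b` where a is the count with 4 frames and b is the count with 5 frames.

8, 7

4 frames: F F . . F . F F F . . F F . . . → 8 faults.
5 frames: F F . . F . F F . . . F F . . . → 7 faults.
7 < 8: adding a frame reduced faults, as is typical.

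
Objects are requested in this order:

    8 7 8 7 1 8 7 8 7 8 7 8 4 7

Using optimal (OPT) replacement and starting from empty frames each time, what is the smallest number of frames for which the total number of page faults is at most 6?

f=1: 14 faults
f=2: 5 faults
f=3: 4 faults
f=4: 4 faults
Smallest f with faults ≤ 6 is 2.

2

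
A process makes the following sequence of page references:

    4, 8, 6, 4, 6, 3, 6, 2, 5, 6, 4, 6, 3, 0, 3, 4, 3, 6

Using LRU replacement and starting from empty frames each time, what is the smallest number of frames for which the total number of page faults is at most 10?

4

f=1: 18 faults
f=2: 13 faults
f=3: 11 faults
f=4: 9 faults
f=5: 7 faults
f=6: 7 faults
f=7: 7 faults
Smallest f with faults ≤ 10 is 4.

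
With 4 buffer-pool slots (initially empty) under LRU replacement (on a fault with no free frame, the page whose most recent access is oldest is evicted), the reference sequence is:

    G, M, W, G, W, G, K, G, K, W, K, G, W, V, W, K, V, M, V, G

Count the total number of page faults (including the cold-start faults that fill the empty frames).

7

G -> fault, frames {G}
M -> fault, frames {G,M}
W -> fault, frames {G,M,W}
G -> hit
W -> hit
G -> hit
K -> fault, frames {M,W,G,K}
G -> hit
K -> hit
W -> hit
K -> hit
G -> hit
W -> hit
V -> fault, evict M, frames {K,G,W,V}
W -> hit
K -> hit
V -> hit
M -> fault, evict G, frames {W,K,V,M}
V -> hit
G -> fault, evict W, frames {K,M,V,G}
Page faults: 7.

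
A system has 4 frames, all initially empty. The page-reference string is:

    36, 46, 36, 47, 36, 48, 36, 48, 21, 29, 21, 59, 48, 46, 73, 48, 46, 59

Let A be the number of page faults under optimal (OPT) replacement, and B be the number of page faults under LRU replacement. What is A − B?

Under OPT: F F . F . F . . F F . F . . F . . . → 8 faults.
Under LRU: F F . F . F . . F F . F . F F . . . → 9 faults.
A − B = 8 − 9 = -1.

-1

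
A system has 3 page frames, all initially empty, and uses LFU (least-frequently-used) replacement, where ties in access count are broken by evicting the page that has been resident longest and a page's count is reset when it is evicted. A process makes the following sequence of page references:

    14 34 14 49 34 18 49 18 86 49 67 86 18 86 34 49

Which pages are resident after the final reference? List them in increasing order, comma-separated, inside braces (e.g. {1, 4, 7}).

14 -> fault, frames (14)
34 -> fault, frames (14 34)
14 -> hit
49 -> fault, frames (14 34 49)
34 -> hit
18 -> fault, evict 49, frames (14 34 18)
49 -> fault, evict 18, frames (14 34 49)
18 -> fault, evict 49, frames (14 34 18)
86 -> fault, evict 18, frames (14 34 86)
49 -> fault, evict 86, frames (14 34 49)
67 -> fault, evict 49, frames (14 34 67)
86 -> fault, evict 67, frames (14 34 86)
18 -> fault, evict 86, frames (14 34 18)
86 -> fault, evict 18, frames (14 34 86)
34 -> hit
49 -> fault, evict 86, frames (14 34 49)

{14, 34, 49}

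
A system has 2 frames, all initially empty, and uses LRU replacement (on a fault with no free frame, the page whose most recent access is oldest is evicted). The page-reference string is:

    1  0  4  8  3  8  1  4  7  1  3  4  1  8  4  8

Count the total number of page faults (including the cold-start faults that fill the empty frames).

14

1: fault, frames (1)
0: fault, frames (1 0)
4: fault, evict 1, frames (0 4)
8: fault, evict 0, frames (4 8)
3: fault, evict 4, frames (8 3)
8: hit
1: fault, evict 3, frames (8 1)
4: fault, evict 8, frames (1 4)
7: fault, evict 1, frames (4 7)
1: fault, evict 4, frames (7 1)
3: fault, evict 7, frames (1 3)
4: fault, evict 1, frames (3 4)
1: fault, evict 3, frames (4 1)
8: fault, evict 4, frames (1 8)
4: fault, evict 1, frames (8 4)
8: hit
Page faults: 14.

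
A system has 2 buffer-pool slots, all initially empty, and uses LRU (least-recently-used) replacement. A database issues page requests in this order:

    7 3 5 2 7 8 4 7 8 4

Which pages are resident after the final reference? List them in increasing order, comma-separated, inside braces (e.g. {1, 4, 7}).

7 -> fault, frames (7)
3 -> fault, frames (7 3)
5 -> fault, evict 7, frames (3 5)
2 -> fault, evict 3, frames (5 2)
7 -> fault, evict 5, frames (2 7)
8 -> fault, evict 2, frames (7 8)
4 -> fault, evict 7, frames (8 4)
7 -> fault, evict 8, frames (4 7)
8 -> fault, evict 4, frames (7 8)
4 -> fault, evict 7, frames (8 4)

{4, 8}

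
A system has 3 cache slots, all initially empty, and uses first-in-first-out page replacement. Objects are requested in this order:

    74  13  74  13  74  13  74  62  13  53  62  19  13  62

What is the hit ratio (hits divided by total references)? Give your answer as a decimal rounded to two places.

0.50

74: miss, frames {74}
13: miss, frames {74,13}
74: hit
13: hit
74: hit
13: hit
74: hit
62: miss, frames {74,13,62}
13: hit
53: miss, evict 74, frames {13,62,53}
62: hit
19: miss, evict 13, frames {62,53,19}
13: miss, evict 62, frames {53,19,13}
62: miss, evict 53, frames {19,13,62}
Hits: 7 of 14 references → 7/14 = 0.5000.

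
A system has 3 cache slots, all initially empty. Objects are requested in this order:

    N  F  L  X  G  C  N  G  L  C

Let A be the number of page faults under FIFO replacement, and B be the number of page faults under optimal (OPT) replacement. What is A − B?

1

Under FIFO: F F F F F F F . F . → 8 faults.
Under OPT: F F F F F F . . F . → 7 faults.
A − B = 8 − 7 = 1.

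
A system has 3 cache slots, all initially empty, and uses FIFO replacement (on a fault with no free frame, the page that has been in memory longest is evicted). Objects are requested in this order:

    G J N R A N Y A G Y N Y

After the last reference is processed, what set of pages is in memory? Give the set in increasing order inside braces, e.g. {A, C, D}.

G: miss, frames [G]
J: miss, frames [G, J]
N: miss, frames [G, J, N]
R: miss, evict G, frames [J, N, R]
A: miss, evict J, frames [N, R, A]
N: hit
Y: miss, evict N, frames [R, A, Y]
A: hit
G: miss, evict R, frames [A, Y, G]
Y: hit
N: miss, evict A, frames [Y, G, N]
Y: hit

{G, N, Y}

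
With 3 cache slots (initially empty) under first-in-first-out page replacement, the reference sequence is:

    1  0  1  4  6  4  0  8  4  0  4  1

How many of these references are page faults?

8

1: miss, frames {1}
0: miss, frames {1,0}
1: hit
4: miss, frames {1,0,4}
6: miss, evict 1, frames {0,4,6}
4: hit
0: hit
8: miss, evict 0, frames {4,6,8}
4: hit
0: miss, evict 4, frames {6,8,0}
4: miss, evict 6, frames {8,0,4}
1: miss, evict 8, frames {0,4,1}
Page faults: 8.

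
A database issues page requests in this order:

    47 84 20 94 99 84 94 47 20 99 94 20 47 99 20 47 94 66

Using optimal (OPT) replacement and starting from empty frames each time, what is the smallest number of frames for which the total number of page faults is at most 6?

5

f=1: 18 faults
f=2: 14 faults
f=3: 10 faults
f=4: 7 faults
f=5: 6 faults
f=6: 6 faults
Smallest f with faults ≤ 6 is 5.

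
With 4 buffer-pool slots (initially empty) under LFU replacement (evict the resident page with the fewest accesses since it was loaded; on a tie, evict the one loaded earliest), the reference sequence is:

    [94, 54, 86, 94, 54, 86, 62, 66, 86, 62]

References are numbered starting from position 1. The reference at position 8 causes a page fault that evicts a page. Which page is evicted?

62

pos 1: 94 → miss, frames {94}
pos 2: 54 → miss, frames {94,54}
pos 3: 86 → miss, frames {94,54,86}
pos 4: 94 → hit
pos 5: 54 → hit
pos 6: 86 → hit
pos 7: 62 → miss, frames {94,54,86,62}
pos 8: 66 → miss, evict 62, frames {94,54,86,66}
At position 8, page 62 is evicted.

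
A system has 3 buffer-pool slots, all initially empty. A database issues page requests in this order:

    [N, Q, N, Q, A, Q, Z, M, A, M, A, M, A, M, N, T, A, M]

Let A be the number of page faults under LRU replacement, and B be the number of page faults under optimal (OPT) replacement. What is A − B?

4

Under LRU: F F . . F . F F F . . . . . F F F F → 10 faults.
Under OPT: F F . . F . F F . . . . . . . F . . → 6 faults.
A − B = 10 − 6 = 4.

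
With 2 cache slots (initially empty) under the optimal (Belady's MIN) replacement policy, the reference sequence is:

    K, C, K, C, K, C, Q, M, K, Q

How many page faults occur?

5

K: miss, frames (K)
C: miss, frames (K C)
K: hit
C: hit
K: hit
C: hit
Q: miss, evict C, frames (K Q)
M: miss, evict Q, frames (K M)
K: hit
Q: miss, evict M, frames (K Q)
Page faults: 5.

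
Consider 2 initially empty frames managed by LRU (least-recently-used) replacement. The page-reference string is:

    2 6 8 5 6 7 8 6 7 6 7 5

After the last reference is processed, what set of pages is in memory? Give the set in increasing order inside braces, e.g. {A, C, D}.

2: fault, frames {2}
6: fault, frames {2,6}
8: fault, evict 2, frames {6,8}
5: fault, evict 6, frames {8,5}
6: fault, evict 8, frames {5,6}
7: fault, evict 5, frames {6,7}
8: fault, evict 6, frames {7,8}
6: fault, evict 7, frames {8,6}
7: fault, evict 8, frames {6,7}
6: hit
7: hit
5: fault, evict 6, frames {7,5}

{5, 7}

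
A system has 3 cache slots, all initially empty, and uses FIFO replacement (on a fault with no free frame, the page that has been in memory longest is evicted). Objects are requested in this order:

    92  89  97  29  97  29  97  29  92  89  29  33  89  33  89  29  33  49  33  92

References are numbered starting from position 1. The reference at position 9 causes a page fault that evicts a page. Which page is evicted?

89

pos 1: 92 -> fault, frames {92}
pos 2: 89 -> fault, frames {92,89}
pos 3: 97 -> fault, frames {92,89,97}
pos 4: 29 -> fault, evict 92, frames {89,97,29}
pos 5: 97 -> hit
pos 6: 29 -> hit
pos 7: 97 -> hit
pos 8: 29 -> hit
pos 9: 92 -> fault, evict 89, frames {97,29,92}
At position 9, page 89 is evicted.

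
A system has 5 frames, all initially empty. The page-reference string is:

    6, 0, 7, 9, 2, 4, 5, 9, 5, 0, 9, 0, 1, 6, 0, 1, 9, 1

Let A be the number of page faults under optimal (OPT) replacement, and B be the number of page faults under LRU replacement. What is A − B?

Under OPT: F F F F F F F . . . . . F . . . . . → 8 faults.
Under LRU: F F F F F F F . . F . . F F . . . . → 10 faults.
A − B = 8 − 10 = -2.

-2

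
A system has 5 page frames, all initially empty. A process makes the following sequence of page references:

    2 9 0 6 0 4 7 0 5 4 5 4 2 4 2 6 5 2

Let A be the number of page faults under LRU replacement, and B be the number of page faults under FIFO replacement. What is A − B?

Under LRU: F F F F . F F . F . . . F . . F . . → 9 faults.
Under FIFO: F F F F . F F . F . . . F . . . . . → 8 faults.
A − B = 9 − 8 = 1.

1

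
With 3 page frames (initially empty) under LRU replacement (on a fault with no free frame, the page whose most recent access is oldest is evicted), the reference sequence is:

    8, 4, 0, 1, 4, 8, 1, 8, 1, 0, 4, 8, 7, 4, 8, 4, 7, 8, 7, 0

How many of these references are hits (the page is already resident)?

10

8 -> miss, frames [8]
4 -> miss, frames [8, 4]
0 -> miss, frames [8, 4, 0]
1 -> miss, evict 8, frames [4, 0, 1]
4 -> hit
8 -> miss, evict 0, frames [1, 4, 8]
1 -> hit
8 -> hit
1 -> hit
0 -> miss, evict 4, frames [8, 1, 0]
4 -> miss, evict 8, frames [1, 0, 4]
8 -> miss, evict 1, frames [0, 4, 8]
7 -> miss, evict 0, frames [4, 8, 7]
4 -> hit
8 -> hit
4 -> hit
7 -> hit
8 -> hit
7 -> hit
0 -> miss, evict 4, frames [8, 7, 0]
Hits: 10.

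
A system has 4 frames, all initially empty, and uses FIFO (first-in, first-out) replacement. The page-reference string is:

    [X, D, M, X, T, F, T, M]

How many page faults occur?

X -> miss, frames (X)
D -> miss, frames (X D)
M -> miss, frames (X D M)
X -> hit
T -> miss, frames (X D M T)
F -> miss, evict X, frames (D M T F)
T -> hit
M -> hit
Page faults: 5.

5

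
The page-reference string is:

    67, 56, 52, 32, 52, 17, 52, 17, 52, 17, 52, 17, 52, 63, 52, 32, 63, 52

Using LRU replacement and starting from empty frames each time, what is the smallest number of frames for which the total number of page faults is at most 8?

3

f=1: 18 faults
f=2: 9 faults
f=3: 7 faults
f=4: 6 faults
f=5: 6 faults
f=6: 6 faults
Smallest f with faults ≤ 8 is 3.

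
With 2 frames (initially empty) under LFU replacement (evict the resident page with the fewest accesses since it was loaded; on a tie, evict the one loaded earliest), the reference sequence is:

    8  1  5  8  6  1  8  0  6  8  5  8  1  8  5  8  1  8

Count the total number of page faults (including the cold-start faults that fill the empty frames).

14

8 -> miss, frames (8)
1 -> miss, frames (8 1)
5 -> miss, evict 8, frames (1 5)
8 -> miss, evict 1, frames (5 8)
6 -> miss, evict 5, frames (8 6)
1 -> miss, evict 8, frames (6 1)
8 -> miss, evict 6, frames (1 8)
0 -> miss, evict 1, frames (8 0)
6 -> miss, evict 8, frames (0 6)
8 -> miss, evict 0, frames (6 8)
5 -> miss, evict 6, frames (8 5)
8 -> hit
1 -> miss, evict 5, frames (8 1)
8 -> hit
5 -> miss, evict 1, frames (8 5)
8 -> hit
1 -> miss, evict 5, frames (8 1)
8 -> hit
Page faults: 14.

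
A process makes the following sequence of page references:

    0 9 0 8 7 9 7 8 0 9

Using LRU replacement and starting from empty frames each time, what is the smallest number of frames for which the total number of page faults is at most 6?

4

f=1: 10 faults
f=2: 8 faults
f=3: 7 faults
f=4: 4 faults
Smallest f with faults ≤ 6 is 4.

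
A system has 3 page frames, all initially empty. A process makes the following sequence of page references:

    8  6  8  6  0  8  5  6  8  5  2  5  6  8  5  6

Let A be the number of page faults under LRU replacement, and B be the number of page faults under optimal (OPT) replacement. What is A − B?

Under LRU: F F . . F . F F . . F . F F . . → 8 faults.
Under OPT: F F . . F . F . . . F . . F . . → 6 faults.
A − B = 8 − 6 = 2.

2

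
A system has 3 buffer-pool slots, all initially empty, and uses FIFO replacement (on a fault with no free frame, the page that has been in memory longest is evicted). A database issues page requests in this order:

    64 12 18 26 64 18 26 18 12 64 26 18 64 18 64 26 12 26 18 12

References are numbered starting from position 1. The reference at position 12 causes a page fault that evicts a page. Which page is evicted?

pos 1: 64 → fault, frames [64]
pos 2: 12 → fault, frames [64, 12]
pos 3: 18 → fault, frames [64, 12, 18]
pos 4: 26 → fault, evict 64, frames [12, 18, 26]
pos 5: 64 → fault, evict 12, frames [18, 26, 64]
pos 6: 18 → hit
pos 7: 26 → hit
pos 8: 18 → hit
pos 9: 12 → fault, evict 18, frames [26, 64, 12]
pos 10: 64 → hit
pos 11: 26 → hit
pos 12: 18 → fault, evict 26, frames [64, 12, 18]
At position 12, page 26 is evicted.

26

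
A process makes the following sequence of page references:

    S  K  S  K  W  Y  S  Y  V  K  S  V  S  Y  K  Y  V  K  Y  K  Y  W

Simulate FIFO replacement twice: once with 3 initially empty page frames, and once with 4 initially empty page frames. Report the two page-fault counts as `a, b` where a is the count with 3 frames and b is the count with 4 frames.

3 frames: F F . . F F F . F F . . . F . . . . . . . F → 9 faults.
4 frames: F F . . F F . . F . F . . . F . . . . . . F → 8 faults.
8 < 9: adding a frame reduced faults, as is typical.

9, 8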